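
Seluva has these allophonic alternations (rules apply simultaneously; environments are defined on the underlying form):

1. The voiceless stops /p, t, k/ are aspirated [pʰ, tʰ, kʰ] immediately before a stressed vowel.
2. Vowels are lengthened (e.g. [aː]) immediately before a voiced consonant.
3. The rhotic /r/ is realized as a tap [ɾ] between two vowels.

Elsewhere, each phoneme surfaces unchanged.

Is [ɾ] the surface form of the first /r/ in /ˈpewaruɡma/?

Yes

/r/ (between /a/ and /u/): between two vowels, so rule 3 applies → [ɾ].
The actual realization is [ɾ], which matches [ɾ].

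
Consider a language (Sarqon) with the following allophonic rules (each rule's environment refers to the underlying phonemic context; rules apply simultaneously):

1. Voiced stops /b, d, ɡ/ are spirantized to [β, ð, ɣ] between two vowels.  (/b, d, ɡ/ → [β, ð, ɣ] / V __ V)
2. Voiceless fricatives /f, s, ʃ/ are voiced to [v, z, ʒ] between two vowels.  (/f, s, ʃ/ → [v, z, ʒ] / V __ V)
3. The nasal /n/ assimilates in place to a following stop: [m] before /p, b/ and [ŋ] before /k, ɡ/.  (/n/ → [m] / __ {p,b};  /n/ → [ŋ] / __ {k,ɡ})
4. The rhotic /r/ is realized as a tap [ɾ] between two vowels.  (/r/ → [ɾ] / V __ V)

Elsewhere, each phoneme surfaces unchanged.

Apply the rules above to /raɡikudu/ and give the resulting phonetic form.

/r/ — word-initial; rule 4 does not apply here → [r].
/ɡ/ — between /a/ and /i/, between two vowels — surfaces as [ɣ] (rule 1).
Rule 1 applies to /d/ (between /u/ and /u/: between two vowels) → [ð].

[raɣikuðu]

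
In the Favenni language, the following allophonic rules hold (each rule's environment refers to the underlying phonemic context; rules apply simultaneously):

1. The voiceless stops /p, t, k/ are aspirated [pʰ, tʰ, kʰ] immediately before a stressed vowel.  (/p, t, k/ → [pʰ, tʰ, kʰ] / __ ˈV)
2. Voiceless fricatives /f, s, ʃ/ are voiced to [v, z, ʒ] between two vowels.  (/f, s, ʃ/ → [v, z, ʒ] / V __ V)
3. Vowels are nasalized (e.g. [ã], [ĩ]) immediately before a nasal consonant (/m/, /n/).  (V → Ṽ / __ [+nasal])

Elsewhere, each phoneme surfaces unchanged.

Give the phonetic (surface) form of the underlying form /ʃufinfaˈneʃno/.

/ʃ/ — word-initial; rule 2 does not apply here → [ʃ].
/u/ (between /ʃ/ and /f/) fails the environment for rule 3, so it stays [u].
Rule 2 applies to /f/ (between /u/ and /i/: between two vowels) → [v].
/i/ (between /f/ and /n/): before a nasal consonant, so rule 3 applies → [ĩ].
/n/ (between /i/ and /f/): no rule targets it → [n].
/f/ (between /n/ and /a/) fails the environment for rule 2, so it stays [f].
/a/ (between /f/ and /n/): before a nasal consonant, so rule 3 applies → [ã].
/n/ — not in any rule's target class → [n].
/e/ (between /n/ and /ʃ/) fails the environment for rule 3, so it stays [e].
/ʃ/ — between /e/ and /n/; rule 2 does not apply here → [ʃ].
/n/ stays [n].
/o/ — word-final; rule 3 does not apply here → [o].

[ʃuvĩnfãˈneʃno]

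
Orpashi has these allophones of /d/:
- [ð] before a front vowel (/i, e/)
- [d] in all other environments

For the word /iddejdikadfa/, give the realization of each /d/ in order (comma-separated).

Occurrence 1 (position 2): no conditioning environment matches → elsewhere allophone [d].
Occurrence 2 (position 3): before a front vowel (/i, e/) → [ð].
Occurrence 3 (position 6): before a front vowel (/i, e/) → [ð].
Occurrence 4 (position 10): no conditioning environment matches → elsewhere allophone [d].

[d], [ð], [ð], [d]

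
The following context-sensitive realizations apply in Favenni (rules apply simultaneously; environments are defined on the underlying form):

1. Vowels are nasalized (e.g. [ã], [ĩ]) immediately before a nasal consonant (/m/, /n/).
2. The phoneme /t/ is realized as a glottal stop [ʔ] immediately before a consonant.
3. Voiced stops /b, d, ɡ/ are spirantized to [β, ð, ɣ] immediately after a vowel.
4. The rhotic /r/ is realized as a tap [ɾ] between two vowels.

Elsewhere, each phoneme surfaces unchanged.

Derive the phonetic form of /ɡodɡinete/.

/ɡ/ (word-initial): rule 3 targets it, but not immediately after a vowel → unchanged [ɡ].
/o/ (between /ɡ/ and /d/) fails the environment for rule 1, so it stays [o].
/d/ (between /o/ and /ɡ/) occurs immediately after a vowel → [ð] by rule 3.
/ɡ/ (between /d/ and /i/) is in the target of rule 3 but the environment (immediately after a vowel) is not met → [ɡ].
/i/ — between /ɡ/ and /n/, before a nasal consonant — surfaces as [ĩ] (rule 1).
/n/ stays [n].
/e/ (between /n/ and /t/): rule 1 targets it, but not before a nasal consonant → unchanged [e].
/t/ (between /e/ and /e/): rule 2 targets it, but not immediately before a consonant → unchanged [t].
/e/ (word-final): rule 1 targets it, but not before a nasal consonant → unchanged [e].

[ɡoðɡĩnete]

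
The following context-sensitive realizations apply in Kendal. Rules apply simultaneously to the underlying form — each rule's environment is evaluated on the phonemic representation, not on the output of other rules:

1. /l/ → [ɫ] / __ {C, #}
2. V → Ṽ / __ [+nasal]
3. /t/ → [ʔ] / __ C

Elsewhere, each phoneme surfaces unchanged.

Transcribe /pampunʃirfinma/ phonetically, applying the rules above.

[pãmpũnʃirfĩnma]

/a/ (between /p/ and /m/) occurs before a nasal consonant → [ã] by rule 2.
/u/ (between /p/ and /n/) occurs before a nasal consonant → [ũ] by rule 2.
/i/ (between /ʃ/ and /r/) fails the environment for rule 2, so it stays [i].
/i/ (between /f/ and /n/) occurs before a nasal consonant → [ĩ] by rule 2.
/a/ (word-final) is in the target of rule 2 but the environment (before a nasal consonant) is not met → [a].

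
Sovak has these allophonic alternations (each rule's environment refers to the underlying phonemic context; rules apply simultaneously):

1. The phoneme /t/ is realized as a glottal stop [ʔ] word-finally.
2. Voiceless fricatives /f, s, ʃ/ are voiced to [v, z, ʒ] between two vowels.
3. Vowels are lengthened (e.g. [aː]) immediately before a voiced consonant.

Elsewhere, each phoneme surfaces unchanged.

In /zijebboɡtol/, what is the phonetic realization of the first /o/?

/o/ (between /b/ and /ɡ/): before a voiced consonant, so rule 3 applies → [oː].

[oː]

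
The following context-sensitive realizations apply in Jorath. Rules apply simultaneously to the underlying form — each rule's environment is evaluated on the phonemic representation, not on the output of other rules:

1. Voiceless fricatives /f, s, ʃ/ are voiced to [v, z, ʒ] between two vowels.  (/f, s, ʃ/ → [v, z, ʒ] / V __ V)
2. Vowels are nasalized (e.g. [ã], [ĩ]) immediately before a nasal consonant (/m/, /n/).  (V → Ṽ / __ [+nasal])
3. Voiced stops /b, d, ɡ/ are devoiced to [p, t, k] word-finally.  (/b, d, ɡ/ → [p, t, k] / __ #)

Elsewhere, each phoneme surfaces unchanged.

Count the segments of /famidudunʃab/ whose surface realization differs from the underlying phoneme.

3

Segments that undergo a rule: /a/ → [ã] (rule 2); /u/ → [ũ] (rule 2); /b/ → [p] (rule 3).
All other segments surface unchanged.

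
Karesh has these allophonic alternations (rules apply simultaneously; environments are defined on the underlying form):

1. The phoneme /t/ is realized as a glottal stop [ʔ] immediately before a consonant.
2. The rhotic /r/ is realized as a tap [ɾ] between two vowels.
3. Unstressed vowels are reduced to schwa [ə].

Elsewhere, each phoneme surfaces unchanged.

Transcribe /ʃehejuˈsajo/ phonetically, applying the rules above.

/e/ (between /ʃ/ and /h/) occurs in an unstressed syllable → [ə] by rule 3.
/e/ — between /h/ and /j/, in an unstressed syllable — surfaces as [ə] (rule 3).
/u/ meets the environment for rule 3 (in an unstressed syllable) → [ə].
/a/ (between /s/ and /j/) is in the target of rule 3 but the environment (in an unstressed syllable) is not met → [a].
/o/ meets the environment for rule 3 (in an unstressed syllable) → [ə].

[ʃəhəjəˈsajə]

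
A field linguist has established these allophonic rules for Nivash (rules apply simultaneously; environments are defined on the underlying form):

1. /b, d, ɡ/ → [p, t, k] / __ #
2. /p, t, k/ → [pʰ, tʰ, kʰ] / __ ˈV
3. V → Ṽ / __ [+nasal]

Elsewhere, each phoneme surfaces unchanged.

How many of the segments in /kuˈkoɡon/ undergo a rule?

Segments that undergo a rule: /k/ → [kʰ] (rule 2); /o/ → [õ] (rule 3).
All other segments surface unchanged.

2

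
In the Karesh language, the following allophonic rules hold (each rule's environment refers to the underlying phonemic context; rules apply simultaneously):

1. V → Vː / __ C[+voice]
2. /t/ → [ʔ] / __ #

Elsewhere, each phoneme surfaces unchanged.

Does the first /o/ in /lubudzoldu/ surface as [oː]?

/o/ — between /z/ and /l/, before a voiced consonant — surfaces as [oː] (rule 1).
The actual realization is [oː], which matches [oː].

Yes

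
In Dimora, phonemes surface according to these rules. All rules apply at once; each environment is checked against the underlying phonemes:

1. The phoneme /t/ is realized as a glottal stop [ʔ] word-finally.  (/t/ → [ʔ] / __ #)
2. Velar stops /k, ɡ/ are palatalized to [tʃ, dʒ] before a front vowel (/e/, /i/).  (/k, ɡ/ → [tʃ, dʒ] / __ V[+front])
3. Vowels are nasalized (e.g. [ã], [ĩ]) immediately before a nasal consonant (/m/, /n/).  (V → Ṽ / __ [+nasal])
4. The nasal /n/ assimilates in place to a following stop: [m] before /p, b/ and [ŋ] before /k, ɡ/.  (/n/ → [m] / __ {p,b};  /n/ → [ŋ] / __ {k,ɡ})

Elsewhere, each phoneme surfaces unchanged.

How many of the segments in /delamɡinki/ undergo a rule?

Segments that undergo a rule: /a/ → [ã] (rule 3); /ɡ/ → [dʒ] (rule 2); /i/ → [ĩ] (rule 3); /n/ → [ŋ] (rule 4); /k/ → [tʃ] (rule 2).
All other segments surface unchanged.

5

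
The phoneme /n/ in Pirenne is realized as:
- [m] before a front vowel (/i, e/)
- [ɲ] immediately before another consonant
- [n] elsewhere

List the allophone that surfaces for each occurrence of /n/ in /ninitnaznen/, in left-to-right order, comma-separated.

Occurrence 1 (position 1): before a front vowel (/i, e/) → [m].
Occurrence 2 (position 3): before a front vowel (/i, e/) → [m].
Occurrence 3 (position 6): no conditioning environment matches → elsewhere allophone [n].
Occurrence 4 (position 9): before a front vowel (/i, e/) → [m].
Occurrence 5 (position 11): no conditioning environment matches → elsewhere allophone [n].

[m], [m], [n], [m], [n]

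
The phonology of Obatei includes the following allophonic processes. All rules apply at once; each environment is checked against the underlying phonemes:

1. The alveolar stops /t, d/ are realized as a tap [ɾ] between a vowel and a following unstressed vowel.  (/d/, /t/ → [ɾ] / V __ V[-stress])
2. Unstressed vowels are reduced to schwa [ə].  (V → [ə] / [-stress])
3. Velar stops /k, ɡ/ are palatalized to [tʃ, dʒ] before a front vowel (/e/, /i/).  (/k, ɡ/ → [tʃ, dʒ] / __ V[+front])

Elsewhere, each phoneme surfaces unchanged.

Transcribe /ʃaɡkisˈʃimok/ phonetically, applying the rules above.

/ʃ/ (word-initial): no rule targets it → [ʃ].
/a/ (between /ʃ/ and /ɡ/): in an unstressed syllable, so rule 2 applies → [ə].
/ɡ/ (between /a/ and /k/): rule 3 targets it, but not before a front vowel → unchanged [ɡ].
/k/ (between /ɡ/ and /i/): before a front vowel, so rule 3 applies → [tʃ].
/i/ (between /k/ and /s/) occurs in an unstressed syllable → [ə] by rule 2.
/s/ (between /i/ and /ʃ/): no rule targets it → [s].
/ʃ/ (between /s/ and /i/) is unaffected → [ʃ].
/i/ — between /ʃ/ and /m/; rule 2 does not apply here → [i].
/m/ — not in any rule's target class → [m].
/o/ (between /m/ and /k/): in an unstressed syllable, so rule 2 applies → [ə].
/k/ (word-final): rule 3 targets it, but not before a front vowel → unchanged [k].

[ʃəɡtʃəsˈʃimək]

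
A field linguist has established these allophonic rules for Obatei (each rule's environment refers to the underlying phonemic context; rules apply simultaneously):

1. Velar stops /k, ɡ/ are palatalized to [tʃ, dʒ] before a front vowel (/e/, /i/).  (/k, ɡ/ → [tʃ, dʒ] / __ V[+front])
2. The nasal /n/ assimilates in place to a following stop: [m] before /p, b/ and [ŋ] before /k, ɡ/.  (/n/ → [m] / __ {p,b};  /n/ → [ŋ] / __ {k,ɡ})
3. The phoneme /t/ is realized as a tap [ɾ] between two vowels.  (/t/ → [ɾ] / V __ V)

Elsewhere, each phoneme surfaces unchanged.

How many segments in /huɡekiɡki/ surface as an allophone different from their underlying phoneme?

Segments that undergo a rule: /ɡ/ → [dʒ] (rule 1); /k/ → [tʃ] (rule 1); /k/ → [tʃ] (rule 1).
All other segments surface unchanged.

3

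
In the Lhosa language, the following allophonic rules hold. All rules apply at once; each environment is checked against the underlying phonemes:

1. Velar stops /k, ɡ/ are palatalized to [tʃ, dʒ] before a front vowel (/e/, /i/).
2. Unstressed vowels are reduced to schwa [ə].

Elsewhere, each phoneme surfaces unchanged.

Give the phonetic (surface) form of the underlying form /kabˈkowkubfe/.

/k/ — word-initial; rule 1 does not apply here → [k].
Rule 2 applies to /a/ (between /k/ and /b/: in an unstressed syllable) → [ə].
/k/ (between /b/ and /o/) is in the target of rule 1 but the environment (before a front vowel) is not met → [k].
/o/ (between /k/ and /w/): rule 2 targets it, but not in an unstressed syllable → unchanged [o].
/k/ (between /w/ and /u/) fails the environment for rule 1, so it stays [k].
/u/ (between /k/ and /b/) occurs in an unstressed syllable → [ə] by rule 2.
/e/ (word-final): in an unstressed syllable, so rule 2 applies → [ə].

[kəbˈkowkəbfə]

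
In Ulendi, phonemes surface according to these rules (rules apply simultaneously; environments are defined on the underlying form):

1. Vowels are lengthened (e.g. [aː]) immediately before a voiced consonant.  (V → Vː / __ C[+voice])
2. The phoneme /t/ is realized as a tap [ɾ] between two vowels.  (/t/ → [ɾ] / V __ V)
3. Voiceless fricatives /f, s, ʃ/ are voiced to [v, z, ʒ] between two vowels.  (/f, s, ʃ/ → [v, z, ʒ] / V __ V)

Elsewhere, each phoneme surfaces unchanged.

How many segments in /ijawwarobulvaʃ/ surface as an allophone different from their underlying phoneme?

5

Segments that undergo a rule: /i/ → [iː] (rule 1); /a/ → [aː] (rule 1); /a/ → [aː] (rule 1); /o/ → [oː] (rule 1); /u/ → [uː] (rule 1).
All other segments surface unchanged.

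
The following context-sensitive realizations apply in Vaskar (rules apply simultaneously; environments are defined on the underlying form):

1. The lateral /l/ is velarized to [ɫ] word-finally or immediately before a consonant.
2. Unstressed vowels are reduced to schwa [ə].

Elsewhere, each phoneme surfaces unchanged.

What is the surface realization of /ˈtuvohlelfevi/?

/t/ stays [t].
/u/ (between /t/ and /v/) is in the target of rule 2 but the environment (in an unstressed syllable) is not met → [u].
/v/ (between /u/ and /o/): no rule targets it → [v].
/o/ — between /v/ and /h/, in an unstressed syllable — surfaces as [ə] (rule 2).
/h/ (between /o/ and /l/): no rule targets it → [h].
/l/ (between /h/ and /e/) fails the environment for rule 1, so it stays [l].
/e/ (between /l/ and /l/) occurs in an unstressed syllable → [ə] by rule 2.
Rule 1 applies to /l/ (between /e/ and /f/: word-finally or immediately before a consonant) → [ɫ].
/f/ — not in any rule's target class → [f].
/e/ (between /f/ and /v/): in an unstressed syllable, so rule 2 applies → [ə].
/v/ — not in any rule's target class → [v].
/i/ (word-final): in an unstressed syllable, so rule 2 applies → [ə].

[ˈtuvəhləɫfəvə]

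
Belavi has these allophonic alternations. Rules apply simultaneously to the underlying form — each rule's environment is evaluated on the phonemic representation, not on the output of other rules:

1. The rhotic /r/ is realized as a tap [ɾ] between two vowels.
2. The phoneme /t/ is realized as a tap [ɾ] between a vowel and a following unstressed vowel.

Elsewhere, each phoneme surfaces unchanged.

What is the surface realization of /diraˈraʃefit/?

[diɾaˈɾaʃefit]

/d/ (word-initial) is unaffected → [d].
/i/ — not in any rule's target class → [i].
/r/ meets the environment for rule 1 (between two vowels) → [ɾ].
/a/ (between /r/ and /r/): no rule targets it → [a].
/r/ meets the environment for rule 1 (between two vowels) → [ɾ].
/a/ — not in any rule's target class → [a].
/ʃ/ — not in any rule's target class → [ʃ].
/e/ stays [e].
/f/ — not in any rule's target class → [f].
/i/ — not in any rule's target class → [i].
/t/ (word-final): rule 2 targets it, but not between a vowel and a following unstressed vowel → unchanged [t].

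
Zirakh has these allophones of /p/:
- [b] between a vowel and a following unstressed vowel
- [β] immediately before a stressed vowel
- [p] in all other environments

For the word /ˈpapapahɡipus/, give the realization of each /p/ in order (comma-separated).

Occurrence 1 (position 1): immediately before a stressed vowel → [β].
Occurrence 2 (position 3): between a vowel and a following unstressed vowel → [b].
Occurrence 3 (position 5): between a vowel and a following unstressed vowel → [b].
Occurrence 4 (position 10): between a vowel and a following unstressed vowel → [b].

[β], [b], [b], [b]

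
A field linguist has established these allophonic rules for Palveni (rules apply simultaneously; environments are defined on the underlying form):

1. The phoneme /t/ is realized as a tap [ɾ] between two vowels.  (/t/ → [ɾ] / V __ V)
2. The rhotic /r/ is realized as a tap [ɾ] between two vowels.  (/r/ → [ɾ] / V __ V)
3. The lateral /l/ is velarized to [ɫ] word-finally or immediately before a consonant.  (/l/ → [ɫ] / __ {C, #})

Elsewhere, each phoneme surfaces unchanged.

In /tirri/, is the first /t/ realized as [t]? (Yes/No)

Yes

/t/ (word-initial): rule 1 targets it, but not between two vowels → unchanged [t].
The actual realization is [t], which matches [t].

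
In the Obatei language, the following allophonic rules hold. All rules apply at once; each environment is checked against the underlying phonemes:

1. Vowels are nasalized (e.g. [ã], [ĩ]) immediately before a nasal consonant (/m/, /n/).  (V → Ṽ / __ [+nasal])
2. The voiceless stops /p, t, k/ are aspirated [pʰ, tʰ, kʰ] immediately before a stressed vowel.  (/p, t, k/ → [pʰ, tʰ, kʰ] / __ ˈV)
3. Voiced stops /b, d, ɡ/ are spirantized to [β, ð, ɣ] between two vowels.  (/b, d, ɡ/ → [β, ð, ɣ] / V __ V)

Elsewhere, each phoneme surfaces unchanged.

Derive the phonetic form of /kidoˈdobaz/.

/k/ (word-initial) is in the target of rule 2 but the environment (immediately before a stressed vowel) is not met → [k].
/i/ (between /k/ and /d/) fails the environment for rule 1, so it stays [i].
/d/ — between /i/ and /o/, between two vowels — surfaces as [ð] (rule 3).
/o/ (between /d/ and /d/) is in the target of rule 1 but the environment (before a nasal consonant) is not met → [o].
/d/ — between /o/ and /o/, between two vowels — surfaces as [ð] (rule 3).
/o/ — between /d/ and /b/; rule 1 does not apply here → [o].
/b/ (between /o/ and /a/): between two vowels, so rule 3 applies → [β].
/a/ (between /b/ and /z/) is in the target of rule 1 but the environment (before a nasal consonant) is not met → [a].
/z/ — not in any rule's target class → [z].

[kiðoˈðoβaz]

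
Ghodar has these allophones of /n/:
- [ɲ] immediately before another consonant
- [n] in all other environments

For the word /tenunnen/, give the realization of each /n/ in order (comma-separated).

[n], [ɲ], [n], [n]

Occurrence 1 (position 3): no conditioning environment matches → elsewhere allophone [n].
Occurrence 2 (position 5): immediately before another consonant → [ɲ].
Occurrence 3 (position 6): no conditioning environment matches → elsewhere allophone [n].
Occurrence 4 (position 8): no conditioning environment matches → elsewhere allophone [n].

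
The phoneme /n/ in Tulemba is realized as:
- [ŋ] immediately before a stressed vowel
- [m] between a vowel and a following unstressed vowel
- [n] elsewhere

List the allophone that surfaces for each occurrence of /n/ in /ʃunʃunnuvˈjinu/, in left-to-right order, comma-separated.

Occurrence 1 (position 3): no conditioning environment matches → elsewhere allophone [n].
Occurrence 2 (position 6): no conditioning environment matches → elsewhere allophone [n].
Occurrence 3 (position 7): no conditioning environment matches → elsewhere allophone [n].
Occurrence 4 (position 12): between a vowel and a following unstressed vowel → [m].

[n], [n], [n], [m]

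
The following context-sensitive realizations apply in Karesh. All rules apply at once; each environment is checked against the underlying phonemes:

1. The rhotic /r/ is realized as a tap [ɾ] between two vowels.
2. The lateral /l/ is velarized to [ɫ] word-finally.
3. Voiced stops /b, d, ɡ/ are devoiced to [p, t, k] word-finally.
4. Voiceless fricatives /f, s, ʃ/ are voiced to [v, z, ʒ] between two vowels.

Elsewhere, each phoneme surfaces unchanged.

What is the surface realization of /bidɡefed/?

/b/ — word-initial; rule 3 does not apply here → [b].
/i/ (between /b/ and /d/): no rule targets it → [i].
/d/ (between /i/ and /ɡ/) is in the target of rule 3 but the environment (word-finally) is not met → [d].
/ɡ/ (between /d/ and /e/) fails the environment for rule 3, so it stays [ɡ].
/e/ — not in any rule's target class → [e].
/f/ (between /e/ and /e/): between two vowels, so rule 4 applies → [v].
/e/ — not in any rule's target class → [e].
Rule 3 applies to /d/ (word-final: word-finally) → [t].

[bidɡevet]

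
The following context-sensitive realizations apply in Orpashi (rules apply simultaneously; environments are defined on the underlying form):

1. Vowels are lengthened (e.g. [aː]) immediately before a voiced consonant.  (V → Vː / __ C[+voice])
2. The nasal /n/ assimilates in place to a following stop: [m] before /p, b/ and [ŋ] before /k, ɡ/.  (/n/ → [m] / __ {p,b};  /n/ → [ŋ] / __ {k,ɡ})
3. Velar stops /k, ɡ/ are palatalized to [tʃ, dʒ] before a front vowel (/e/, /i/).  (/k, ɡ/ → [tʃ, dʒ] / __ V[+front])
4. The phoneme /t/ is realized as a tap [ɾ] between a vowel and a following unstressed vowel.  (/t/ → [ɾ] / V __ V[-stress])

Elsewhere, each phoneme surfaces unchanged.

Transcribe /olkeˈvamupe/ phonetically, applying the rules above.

/o/ — word-initial, before a voiced consonant — surfaces as [oː] (rule 1).
/l/ (between /o/ and /k/): no rule targets it → [l].
/k/ (between /l/ and /e/) occurs before a front vowel → [tʃ] by rule 3.
Rule 1 applies to /e/ (between /k/ and /v/: before a voiced consonant) → [eː].
/v/ (between /e/ and /a/): no rule targets it → [v].
/a/ (between /v/ and /m/): before a voiced consonant, so rule 1 applies → [aː].
/m/ (between /a/ and /u/) is unaffected → [m].
/u/ — between /m/ and /p/; rule 1 does not apply here → [u].
/p/ stays [p].
/e/ — word-final; rule 1 does not apply here → [e].

[oːltʃeːˈvaːmupe]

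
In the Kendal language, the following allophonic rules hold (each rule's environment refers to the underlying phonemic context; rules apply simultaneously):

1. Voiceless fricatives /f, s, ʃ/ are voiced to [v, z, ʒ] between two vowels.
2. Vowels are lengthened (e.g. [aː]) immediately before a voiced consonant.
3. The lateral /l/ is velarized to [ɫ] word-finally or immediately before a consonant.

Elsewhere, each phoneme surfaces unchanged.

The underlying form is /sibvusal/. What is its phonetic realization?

/s/ (word-initial) fails the environment for rule 1, so it stays [s].
/i/ (between /s/ and /b/): before a voiced consonant, so rule 2 applies → [iː].
/b/ (between /i/ and /v/): no rule targets it → [b].
/v/ stays [v].
/u/ (between /v/ and /s/) is in the target of rule 2 but the environment (before a voiced consonant) is not met → [u].
Rule 1 applies to /s/ (between /u/ and /a/: between two vowels) → [z].
/a/ (between /s/ and /l/): before a voiced consonant, so rule 2 applies → [aː].
Rule 3 applies to /l/ (word-final: word-finally or immediately before a consonant) → [ɫ].

[siːbvuzaːɫ]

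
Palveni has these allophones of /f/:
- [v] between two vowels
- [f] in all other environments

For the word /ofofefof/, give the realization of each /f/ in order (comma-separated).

[v], [v], [v], [f]

Occurrence 1 (position 2): between two vowels → [v].
Occurrence 2 (position 4): between two vowels → [v].
Occurrence 3 (position 6): between two vowels → [v].
Occurrence 4 (position 8): no conditioning environment matches → elsewhere allophone [f].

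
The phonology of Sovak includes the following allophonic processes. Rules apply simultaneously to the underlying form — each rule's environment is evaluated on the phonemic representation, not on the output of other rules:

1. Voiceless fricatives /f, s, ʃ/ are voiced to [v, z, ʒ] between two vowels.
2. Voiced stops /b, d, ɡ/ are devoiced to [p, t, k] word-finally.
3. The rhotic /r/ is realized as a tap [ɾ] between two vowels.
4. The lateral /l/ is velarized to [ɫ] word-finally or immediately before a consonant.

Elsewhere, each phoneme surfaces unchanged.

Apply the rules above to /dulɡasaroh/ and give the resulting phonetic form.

/d/ — word-initial; rule 2 does not apply here → [d].
/l/ (between /u/ and /ɡ/): word-finally or immediately before a consonant, so rule 4 applies → [ɫ].
/ɡ/ (between /l/ and /a/): rule 2 targets it, but not word-finally → unchanged [ɡ].
/s/ meets the environment for rule 1 (between two vowels) → [z].
/r/ meets the environment for rule 3 (between two vowels) → [ɾ].

[duɫɡazaɾoh]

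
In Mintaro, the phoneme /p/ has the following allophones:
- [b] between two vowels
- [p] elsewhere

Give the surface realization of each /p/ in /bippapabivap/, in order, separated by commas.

Occurrence 1 (position 3): no conditioning environment matches → elsewhere allophone [p].
Occurrence 2 (position 4): no conditioning environment matches → elsewhere allophone [p].
Occurrence 3 (position 6): between two vowels → [b].
Occurrence 4 (position 12): no conditioning environment matches → elsewhere allophone [p].

[p], [p], [b], [p]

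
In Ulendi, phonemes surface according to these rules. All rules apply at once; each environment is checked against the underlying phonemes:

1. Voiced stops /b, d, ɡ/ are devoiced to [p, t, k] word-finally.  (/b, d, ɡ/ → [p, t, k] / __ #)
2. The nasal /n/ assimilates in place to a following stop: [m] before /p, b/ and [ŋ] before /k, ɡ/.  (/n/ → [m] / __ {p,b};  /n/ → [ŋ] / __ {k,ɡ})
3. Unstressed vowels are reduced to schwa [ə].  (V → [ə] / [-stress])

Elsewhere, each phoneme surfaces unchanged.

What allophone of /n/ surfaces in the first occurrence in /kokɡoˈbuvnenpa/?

[n]

/n/ (between /v/ and /e/) is in the target of rule 2 but the environment (before a labial or velar stop) is not met → [n].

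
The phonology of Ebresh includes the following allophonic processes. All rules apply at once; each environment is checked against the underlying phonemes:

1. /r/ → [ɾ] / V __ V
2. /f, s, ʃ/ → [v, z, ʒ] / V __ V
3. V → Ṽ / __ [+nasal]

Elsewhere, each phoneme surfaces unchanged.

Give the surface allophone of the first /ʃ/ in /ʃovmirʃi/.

/ʃ/ (word-initial): rule 2 targets it, but not between two vowels → unchanged [ʃ].

[ʃ]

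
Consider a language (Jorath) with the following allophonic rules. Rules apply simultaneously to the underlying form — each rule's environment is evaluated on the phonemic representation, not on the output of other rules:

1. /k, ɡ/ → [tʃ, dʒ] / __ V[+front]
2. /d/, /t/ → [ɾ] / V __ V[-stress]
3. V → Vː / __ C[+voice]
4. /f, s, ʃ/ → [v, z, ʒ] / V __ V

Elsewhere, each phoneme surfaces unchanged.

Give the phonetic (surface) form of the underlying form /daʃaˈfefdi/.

/d/ (word-initial): rule 2 targets it, but not between a vowel and a following unstressed vowel → unchanged [d].
/a/ (between /d/ and /ʃ/): rule 3 targets it, but not before a voiced consonant → unchanged [a].
/ʃ/ (between /a/ and /a/): between two vowels, so rule 4 applies → [ʒ].
/a/ — between /ʃ/ and /f/; rule 3 does not apply here → [a].
/f/ (between /a/ and /e/) occurs between two vowels → [v] by rule 4.
/e/ (between /f/ and /f/) is in the target of rule 3 but the environment (before a voiced consonant) is not met → [e].
/f/ (between /e/ and /d/) fails the environment for rule 4, so it stays [f].
/d/ — between /f/ and /i/; rule 2 does not apply here → [d].
/i/ (word-final) is in the target of rule 3 but the environment (before a voiced consonant) is not met → [i].

[daʒaˈvefdi]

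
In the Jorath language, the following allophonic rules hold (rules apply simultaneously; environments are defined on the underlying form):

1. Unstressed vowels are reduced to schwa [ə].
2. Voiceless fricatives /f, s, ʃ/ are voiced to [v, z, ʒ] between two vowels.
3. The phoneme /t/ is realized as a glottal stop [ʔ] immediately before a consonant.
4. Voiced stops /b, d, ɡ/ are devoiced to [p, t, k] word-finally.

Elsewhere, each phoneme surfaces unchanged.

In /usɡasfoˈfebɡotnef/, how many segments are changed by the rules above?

7

Segments that undergo a rule: /u/ → [ə] (rule 1); /a/ → [ə] (rule 1); /o/ → [ə] (rule 1); /f/ → [v] (rule 2); /o/ → [ə] (rule 1); /t/ → [ʔ] (rule 3); /e/ → [ə] (rule 1).
All other segments surface unchanged.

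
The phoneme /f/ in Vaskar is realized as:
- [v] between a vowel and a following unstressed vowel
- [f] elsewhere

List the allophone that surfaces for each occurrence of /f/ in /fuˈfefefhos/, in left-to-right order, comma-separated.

Occurrence 1 (position 1): no conditioning environment matches → elsewhere allophone [f].
Occurrence 2 (position 3): no conditioning environment matches → elsewhere allophone [f].
Occurrence 3 (position 5): between a vowel and a following unstressed vowel → [v].
Occurrence 4 (position 7): no conditioning environment matches → elsewhere allophone [f].

[f], [f], [v], [f]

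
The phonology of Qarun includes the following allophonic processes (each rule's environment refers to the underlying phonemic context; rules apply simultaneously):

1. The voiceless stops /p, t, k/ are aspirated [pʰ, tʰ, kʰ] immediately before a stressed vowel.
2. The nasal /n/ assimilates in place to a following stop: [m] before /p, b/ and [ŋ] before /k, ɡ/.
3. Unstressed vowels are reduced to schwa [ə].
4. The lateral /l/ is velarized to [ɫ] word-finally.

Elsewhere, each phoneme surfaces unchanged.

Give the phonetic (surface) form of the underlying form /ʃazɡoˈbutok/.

[ʃəzɡəˈbutək]

/ʃ/ (word-initial) is unaffected → [ʃ].
/a/ — between /ʃ/ and /z/, in an unstressed syllable — surfaces as [ə] (rule 3).
/z/ (between /a/ and /ɡ/) is unaffected → [z].
/ɡ/ (between /z/ and /o/): no rule targets it → [ɡ].
/o/ (between /ɡ/ and /b/): in an unstressed syllable, so rule 3 applies → [ə].
/b/ (between /o/ and /u/) is unaffected → [b].
/u/ (between /b/ and /t/) is in the target of rule 3 but the environment (in an unstressed syllable) is not met → [u].
/t/ (between /u/ and /o/): rule 1 targets it, but not immediately before a stressed vowel → unchanged [t].
/o/ (between /t/ and /k/): in an unstressed syllable, so rule 3 applies → [ə].
/k/ (word-final) is in the target of rule 1 but the environment (immediately before a stressed vowel) is not met → [k].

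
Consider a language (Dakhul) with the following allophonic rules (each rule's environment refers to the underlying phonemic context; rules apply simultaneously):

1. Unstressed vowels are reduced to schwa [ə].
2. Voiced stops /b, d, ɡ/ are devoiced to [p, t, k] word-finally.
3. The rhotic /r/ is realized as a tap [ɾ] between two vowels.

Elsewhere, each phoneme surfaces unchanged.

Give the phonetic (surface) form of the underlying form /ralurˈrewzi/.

[rələrˈrewzə]

/r/ (word-initial): rule 3 targets it, but not between two vowels → unchanged [r].
/a/ meets the environment for rule 1 (in an unstressed syllable) → [ə].
Rule 1 applies to /u/ (between /l/ and /r/: in an unstressed syllable) → [ə].
/r/ (between /u/ and /r/): rule 3 targets it, but not between two vowels → unchanged [r].
/r/ — between /r/ and /e/; rule 3 does not apply here → [r].
/e/ (between /r/ and /w/) fails the environment for rule 1, so it stays [e].
/i/ (word-final): in an unstressed syllable, so rule 1 applies → [ə].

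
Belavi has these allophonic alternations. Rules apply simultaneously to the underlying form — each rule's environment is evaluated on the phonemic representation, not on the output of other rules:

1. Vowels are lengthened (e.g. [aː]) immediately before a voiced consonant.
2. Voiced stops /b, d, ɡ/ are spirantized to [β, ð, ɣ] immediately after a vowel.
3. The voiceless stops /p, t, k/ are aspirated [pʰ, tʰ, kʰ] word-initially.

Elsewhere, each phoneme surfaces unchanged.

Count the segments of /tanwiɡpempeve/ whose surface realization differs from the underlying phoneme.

6

Segments that undergo a rule: /t/ → [tʰ] (rule 3); /a/ → [aː] (rule 1); /i/ → [iː] (rule 1); /ɡ/ → [ɣ] (rule 2); /e/ → [eː] (rule 1); /e/ → [eː] (rule 1).
All other segments surface unchanged.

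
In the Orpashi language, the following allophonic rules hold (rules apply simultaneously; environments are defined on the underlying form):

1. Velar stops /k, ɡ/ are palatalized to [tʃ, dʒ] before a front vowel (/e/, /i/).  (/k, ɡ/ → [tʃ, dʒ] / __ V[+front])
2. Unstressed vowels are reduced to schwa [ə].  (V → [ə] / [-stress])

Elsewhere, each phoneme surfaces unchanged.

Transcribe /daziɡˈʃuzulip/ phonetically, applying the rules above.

/d/ (word-initial): no rule targets it → [d].
Rule 2 applies to /a/ (between /d/ and /z/: in an unstressed syllable) → [ə].
/z/ — not in any rule's target class → [z].
/i/ (between /z/ and /ɡ/) occurs in an unstressed syllable → [ə] by rule 2.
/ɡ/ (between /i/ and /ʃ/) is in the target of rule 1 but the environment (before a front vowel) is not met → [ɡ].
/ʃ/ (between /ɡ/ and /u/): no rule targets it → [ʃ].
/u/ (between /ʃ/ and /z/) is in the target of rule 2 but the environment (in an unstressed syllable) is not met → [u].
/z/ (between /u/ and /u/) is unaffected → [z].
/u/ (between /z/ and /l/) occurs in an unstressed syllable → [ə] by rule 2.
/l/ — not in any rule's target class → [l].
/i/ meets the environment for rule 2 (in an unstressed syllable) → [ə].
/p/ (word-final): no rule targets it → [p].

[dəzəɡˈʃuzələp]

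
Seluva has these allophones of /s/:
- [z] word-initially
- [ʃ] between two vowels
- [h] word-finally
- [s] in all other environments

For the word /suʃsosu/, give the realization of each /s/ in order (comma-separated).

[z], [s], [ʃ]

Occurrence 1 (position 1): word-initially → [z].
Occurrence 2 (position 4): no conditioning environment matches → elsewhere allophone [s].
Occurrence 3 (position 6): between two vowels → [ʃ].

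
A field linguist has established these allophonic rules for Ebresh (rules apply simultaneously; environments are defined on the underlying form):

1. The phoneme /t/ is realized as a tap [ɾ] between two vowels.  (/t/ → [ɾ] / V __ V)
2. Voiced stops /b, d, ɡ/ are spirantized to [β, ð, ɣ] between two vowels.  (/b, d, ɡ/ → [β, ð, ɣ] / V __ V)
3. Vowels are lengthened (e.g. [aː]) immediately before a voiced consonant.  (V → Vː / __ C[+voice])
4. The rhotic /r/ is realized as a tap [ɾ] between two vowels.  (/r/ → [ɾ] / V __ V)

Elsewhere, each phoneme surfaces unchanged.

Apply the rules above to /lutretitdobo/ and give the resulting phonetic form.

[lutreɾitdoːβo]

/l/ — not in any rule's target class → [l].
/u/ — between /l/ and /t/; rule 3 does not apply here → [u].
/t/ (between /u/ and /r/): rule 1 targets it, but not between two vowels → unchanged [t].
/r/ (between /t/ and /e/): rule 4 targets it, but not between two vowels → unchanged [r].
/e/ — between /r/ and /t/; rule 3 does not apply here → [e].
/t/ (between /e/ and /i/) occurs between two vowels → [ɾ] by rule 1.
/i/ — between /t/ and /t/; rule 3 does not apply here → [i].
/t/ (between /i/ and /d/) fails the environment for rule 1, so it stays [t].
/d/ — between /t/ and /o/; rule 2 does not apply here → [d].
/o/ (between /d/ and /b/) occurs before a voiced consonant → [oː] by rule 3.
/b/ — between /o/ and /o/, between two vowels — surfaces as [β] (rule 2).
/o/ (word-final) is in the target of rule 3 but the environment (before a voiced consonant) is not met → [o].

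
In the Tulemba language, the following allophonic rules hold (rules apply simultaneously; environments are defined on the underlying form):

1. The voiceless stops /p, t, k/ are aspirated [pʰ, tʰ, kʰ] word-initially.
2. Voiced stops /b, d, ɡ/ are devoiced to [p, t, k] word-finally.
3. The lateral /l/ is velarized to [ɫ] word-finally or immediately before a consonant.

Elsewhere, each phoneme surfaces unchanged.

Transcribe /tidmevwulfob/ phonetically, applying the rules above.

/t/ (word-initial): word-initially, so rule 1 applies → [tʰ].
/i/ (between /t/ and /d/) is unaffected → [i].
/d/ — between /i/ and /m/; rule 2 does not apply here → [d].
/m/ (between /d/ and /e/) is unaffected → [m].
/e/ (between /m/ and /v/) is unaffected → [e].
/v/ (between /e/ and /w/): no rule targets it → [v].
/w/ (between /v/ and /u/): no rule targets it → [w].
/u/ (between /w/ and /l/) is unaffected → [u].
Rule 3 applies to /l/ (between /u/ and /f/: word-finally or immediately before a consonant) → [ɫ].
/f/ (between /l/ and /o/): no rule targets it → [f].
/o/ stays [o].
Rule 2 applies to /b/ (word-final: word-finally) → [p].

[tʰidmevwuɫfop]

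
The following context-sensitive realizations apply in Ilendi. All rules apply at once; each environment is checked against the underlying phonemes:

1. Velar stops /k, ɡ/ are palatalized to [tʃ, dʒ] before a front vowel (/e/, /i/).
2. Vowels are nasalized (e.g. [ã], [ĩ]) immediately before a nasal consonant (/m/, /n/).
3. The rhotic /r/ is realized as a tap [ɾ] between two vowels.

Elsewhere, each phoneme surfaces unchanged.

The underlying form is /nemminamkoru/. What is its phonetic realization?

[nẽmmĩnãmkoɾu]

/n/ (word-initial): no rule targets it → [n].
Rule 2 applies to /e/ (between /n/ and /m/: before a nasal consonant) → [ẽ].
/m/ stays [m].
/m/ stays [m].
/i/ (between /m/ and /n/): before a nasal consonant, so rule 2 applies → [ĩ].
/n/ (between /i/ and /a/): no rule targets it → [n].
/a/ (between /n/ and /m/): before a nasal consonant, so rule 2 applies → [ã].
/m/ — not in any rule's target class → [m].
/k/ (between /m/ and /o/): rule 1 targets it, but not before a front vowel → unchanged [k].
/o/ (between /k/ and /r/): rule 2 targets it, but not before a nasal consonant → unchanged [o].
/r/ meets the environment for rule 3 (between two vowels) → [ɾ].
/u/ (word-final) is in the target of rule 2 but the environment (before a nasal consonant) is not met → [u].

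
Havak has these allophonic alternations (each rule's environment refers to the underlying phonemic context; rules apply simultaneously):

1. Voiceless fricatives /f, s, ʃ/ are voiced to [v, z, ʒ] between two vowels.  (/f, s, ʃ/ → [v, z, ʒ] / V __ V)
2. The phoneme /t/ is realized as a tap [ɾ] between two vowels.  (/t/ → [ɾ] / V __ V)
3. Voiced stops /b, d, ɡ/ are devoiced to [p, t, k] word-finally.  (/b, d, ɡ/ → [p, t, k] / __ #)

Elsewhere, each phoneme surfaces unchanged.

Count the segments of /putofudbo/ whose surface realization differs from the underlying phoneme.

Segments that undergo a rule: /t/ → [ɾ] (rule 2); /f/ → [v] (rule 1).
All other segments surface unchanged.

2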